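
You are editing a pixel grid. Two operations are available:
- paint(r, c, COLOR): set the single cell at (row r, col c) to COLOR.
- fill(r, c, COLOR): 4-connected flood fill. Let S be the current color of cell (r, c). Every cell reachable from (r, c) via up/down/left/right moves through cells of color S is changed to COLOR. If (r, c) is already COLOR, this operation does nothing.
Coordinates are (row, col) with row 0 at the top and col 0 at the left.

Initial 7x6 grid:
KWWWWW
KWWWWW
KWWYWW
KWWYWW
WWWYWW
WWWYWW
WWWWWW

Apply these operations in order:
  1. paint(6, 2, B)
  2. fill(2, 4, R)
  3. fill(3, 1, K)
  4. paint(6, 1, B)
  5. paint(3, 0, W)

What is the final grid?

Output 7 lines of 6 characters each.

Answer: KKKKKK
KKKKKK
KKKYKK
WKKYKK
KKKYKK
KKKYKK
KBBKKK

Derivation:
After op 1 paint(6,2,B):
KWWWWW
KWWWWW
KWWYWW
KWWYWW
WWWYWW
WWWYWW
WWBWWW
After op 2 fill(2,4,R) [33 cells changed]:
KRRRRR
KRRRRR
KRRYRR
KRRYRR
RRRYRR
RRRYRR
RRBRRR
After op 3 fill(3,1,K) [33 cells changed]:
KKKKKK
KKKKKK
KKKYKK
KKKYKK
KKKYKK
KKKYKK
KKBKKK
After op 4 paint(6,1,B):
KKKKKK
KKKKKK
KKKYKK
KKKYKK
KKKYKK
KKKYKK
KBBKKK
After op 5 paint(3,0,W):
KKKKKK
KKKKKK
KKKYKK
WKKYKK
KKKYKK
KKKYKK
KBBKKK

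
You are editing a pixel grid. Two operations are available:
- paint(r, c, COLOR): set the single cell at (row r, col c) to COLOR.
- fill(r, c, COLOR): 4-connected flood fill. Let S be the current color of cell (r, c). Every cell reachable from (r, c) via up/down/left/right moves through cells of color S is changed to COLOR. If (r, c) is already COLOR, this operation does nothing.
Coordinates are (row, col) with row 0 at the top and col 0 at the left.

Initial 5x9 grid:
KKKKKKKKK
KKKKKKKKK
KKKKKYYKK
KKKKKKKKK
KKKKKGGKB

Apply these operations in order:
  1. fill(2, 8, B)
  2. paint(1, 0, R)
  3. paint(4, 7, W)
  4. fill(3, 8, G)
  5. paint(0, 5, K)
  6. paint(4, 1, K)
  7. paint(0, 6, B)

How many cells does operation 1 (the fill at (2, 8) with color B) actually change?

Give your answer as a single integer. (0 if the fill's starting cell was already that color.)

Answer: 40

Derivation:
After op 1 fill(2,8,B) [40 cells changed]:
BBBBBBBBB
BBBBBBBBB
BBBBBYYBB
BBBBBBBBB
BBBBBGGBB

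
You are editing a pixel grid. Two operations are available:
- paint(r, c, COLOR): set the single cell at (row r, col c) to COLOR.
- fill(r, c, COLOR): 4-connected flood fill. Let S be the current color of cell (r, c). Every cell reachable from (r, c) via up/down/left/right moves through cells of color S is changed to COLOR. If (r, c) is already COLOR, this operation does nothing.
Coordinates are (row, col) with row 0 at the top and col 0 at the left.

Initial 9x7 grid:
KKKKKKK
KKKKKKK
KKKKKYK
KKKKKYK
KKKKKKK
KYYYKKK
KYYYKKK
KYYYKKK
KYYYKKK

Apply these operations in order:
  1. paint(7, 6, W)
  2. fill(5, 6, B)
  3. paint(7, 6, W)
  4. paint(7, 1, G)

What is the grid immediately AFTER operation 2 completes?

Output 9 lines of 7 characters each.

After op 1 paint(7,6,W):
KKKKKKK
KKKKKKK
KKKKKYK
KKKKKYK
KKKKKKK
KYYYKKK
KYYYKKK
KYYYKKW
KYYYKKK
After op 2 fill(5,6,B) [48 cells changed]:
BBBBBBB
BBBBBBB
BBBBBYB
BBBBBYB
BBBBBBB
BYYYBBB
BYYYBBB
BYYYBBW
BYYYBBB

Answer: BBBBBBB
BBBBBBB
BBBBBYB
BBBBBYB
BBBBBBB
BYYYBBB
BYYYBBB
BYYYBBW
BYYYBBB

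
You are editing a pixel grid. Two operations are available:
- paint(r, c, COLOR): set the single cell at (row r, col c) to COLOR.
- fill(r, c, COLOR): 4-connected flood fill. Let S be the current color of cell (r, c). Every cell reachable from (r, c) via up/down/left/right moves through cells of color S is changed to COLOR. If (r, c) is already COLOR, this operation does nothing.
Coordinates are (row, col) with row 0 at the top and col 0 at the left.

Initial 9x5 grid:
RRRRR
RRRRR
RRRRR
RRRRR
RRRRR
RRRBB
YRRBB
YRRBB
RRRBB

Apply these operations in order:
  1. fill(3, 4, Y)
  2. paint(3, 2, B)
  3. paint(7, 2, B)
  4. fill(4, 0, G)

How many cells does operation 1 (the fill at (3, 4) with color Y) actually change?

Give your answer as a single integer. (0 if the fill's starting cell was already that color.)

After op 1 fill(3,4,Y) [35 cells changed]:
YYYYY
YYYYY
YYYYY
YYYYY
YYYYY
YYYBB
YYYBB
YYYBB
YYYBB

Answer: 35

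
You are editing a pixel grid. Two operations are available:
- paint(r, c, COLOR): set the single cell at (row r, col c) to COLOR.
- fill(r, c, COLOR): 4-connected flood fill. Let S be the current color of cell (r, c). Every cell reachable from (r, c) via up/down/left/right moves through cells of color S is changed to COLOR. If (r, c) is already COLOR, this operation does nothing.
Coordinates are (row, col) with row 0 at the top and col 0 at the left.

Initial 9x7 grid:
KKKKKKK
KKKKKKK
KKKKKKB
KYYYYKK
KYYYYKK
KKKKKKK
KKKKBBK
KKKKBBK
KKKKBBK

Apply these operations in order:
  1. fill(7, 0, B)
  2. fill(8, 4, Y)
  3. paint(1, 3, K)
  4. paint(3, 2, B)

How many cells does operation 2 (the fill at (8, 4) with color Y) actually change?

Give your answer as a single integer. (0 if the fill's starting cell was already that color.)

Answer: 55

Derivation:
After op 1 fill(7,0,B) [48 cells changed]:
BBBBBBB
BBBBBBB
BBBBBBB
BYYYYBB
BYYYYBB
BBBBBBB
BBBBBBB
BBBBBBB
BBBBBBB
After op 2 fill(8,4,Y) [55 cells changed]:
YYYYYYY
YYYYYYY
YYYYYYY
YYYYYYY
YYYYYYY
YYYYYYY
YYYYYYY
YYYYYYY
YYYYYYY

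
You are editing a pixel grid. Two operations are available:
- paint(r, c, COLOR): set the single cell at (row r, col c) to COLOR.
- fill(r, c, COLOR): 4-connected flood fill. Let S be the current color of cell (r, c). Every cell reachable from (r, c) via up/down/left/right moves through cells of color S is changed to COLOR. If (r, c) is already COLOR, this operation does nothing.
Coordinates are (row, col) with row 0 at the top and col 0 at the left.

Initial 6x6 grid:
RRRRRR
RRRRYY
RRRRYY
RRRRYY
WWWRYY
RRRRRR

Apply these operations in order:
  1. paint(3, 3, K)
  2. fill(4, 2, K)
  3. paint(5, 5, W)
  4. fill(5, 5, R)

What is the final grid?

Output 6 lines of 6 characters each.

Answer: RRRRRR
RRRRYY
RRRRYY
RRRKYY
KKKRYY
RRRRRR

Derivation:
After op 1 paint(3,3,K):
RRRRRR
RRRRYY
RRRRYY
RRRKYY
WWWRYY
RRRRRR
After op 2 fill(4,2,K) [3 cells changed]:
RRRRRR
RRRRYY
RRRRYY
RRRKYY
KKKRYY
RRRRRR
After op 3 paint(5,5,W):
RRRRRR
RRRRYY
RRRRYY
RRRKYY
KKKRYY
RRRRRW
After op 4 fill(5,5,R) [1 cells changed]:
RRRRRR
RRRRYY
RRRRYY
RRRKYY
KKKRYY
RRRRRR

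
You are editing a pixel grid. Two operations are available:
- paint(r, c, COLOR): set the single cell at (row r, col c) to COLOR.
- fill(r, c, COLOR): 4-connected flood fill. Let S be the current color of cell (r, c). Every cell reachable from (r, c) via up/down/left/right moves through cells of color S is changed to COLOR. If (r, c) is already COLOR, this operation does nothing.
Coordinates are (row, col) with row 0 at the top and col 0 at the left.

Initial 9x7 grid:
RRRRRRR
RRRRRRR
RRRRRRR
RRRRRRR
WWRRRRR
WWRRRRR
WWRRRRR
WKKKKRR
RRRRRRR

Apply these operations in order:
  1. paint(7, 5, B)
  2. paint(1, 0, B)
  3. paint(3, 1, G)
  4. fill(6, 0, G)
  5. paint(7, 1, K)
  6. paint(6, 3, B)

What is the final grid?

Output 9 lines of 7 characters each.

After op 1 paint(7,5,B):
RRRRRRR
RRRRRRR
RRRRRRR
RRRRRRR
WWRRRRR
WWRRRRR
WWRRRRR
WKKKKBR
RRRRRRR
After op 2 paint(1,0,B):
RRRRRRR
BRRRRRR
RRRRRRR
RRRRRRR
WWRRRRR
WWRRRRR
WWRRRRR
WKKKKBR
RRRRRRR
After op 3 paint(3,1,G):
RRRRRRR
BRRRRRR
RRRRRRR
RGRRRRR
WWRRRRR
WWRRRRR
WWRRRRR
WKKKKBR
RRRRRRR
After op 4 fill(6,0,G) [7 cells changed]:
RRRRRRR
BRRRRRR
RRRRRRR
RGRRRRR
GGRRRRR
GGRRRRR
GGRRRRR
GKKKKBR
RRRRRRR
After op 5 paint(7,1,K):
RRRRRRR
BRRRRRR
RRRRRRR
RGRRRRR
GGRRRRR
GGRRRRR
GGRRRRR
GKKKKBR
RRRRRRR
After op 6 paint(6,3,B):
RRRRRRR
BRRRRRR
RRRRRRR
RGRRRRR
GGRRRRR
GGRRRRR
GGRBRRR
GKKKKBR
RRRRRRR

Answer: RRRRRRR
BRRRRRR
RRRRRRR
RGRRRRR
GGRRRRR
GGRRRRR
GGRBRRR
GKKKKBR
RRRRRRR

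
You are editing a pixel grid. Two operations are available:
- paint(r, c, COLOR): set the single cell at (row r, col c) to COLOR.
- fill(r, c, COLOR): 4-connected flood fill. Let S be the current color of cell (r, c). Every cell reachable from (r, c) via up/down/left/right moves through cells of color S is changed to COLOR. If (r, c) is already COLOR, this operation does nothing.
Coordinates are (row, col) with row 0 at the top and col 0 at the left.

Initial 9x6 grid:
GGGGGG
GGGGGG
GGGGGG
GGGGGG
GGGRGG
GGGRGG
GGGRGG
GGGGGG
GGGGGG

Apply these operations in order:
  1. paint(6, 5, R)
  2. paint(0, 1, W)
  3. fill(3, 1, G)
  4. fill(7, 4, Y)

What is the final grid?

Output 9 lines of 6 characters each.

Answer: YWYYYY
YYYYYY
YYYYYY
YYYYYY
YYYRYY
YYYRYY
YYYRYR
YYYYYY
YYYYYY

Derivation:
After op 1 paint(6,5,R):
GGGGGG
GGGGGG
GGGGGG
GGGGGG
GGGRGG
GGGRGG
GGGRGR
GGGGGG
GGGGGG
After op 2 paint(0,1,W):
GWGGGG
GGGGGG
GGGGGG
GGGGGG
GGGRGG
GGGRGG
GGGRGR
GGGGGG
GGGGGG
After op 3 fill(3,1,G) [0 cells changed]:
GWGGGG
GGGGGG
GGGGGG
GGGGGG
GGGRGG
GGGRGG
GGGRGR
GGGGGG
GGGGGG
After op 4 fill(7,4,Y) [49 cells changed]:
YWYYYY
YYYYYY
YYYYYY
YYYYYY
YYYRYY
YYYRYY
YYYRYR
YYYYYY
YYYYYY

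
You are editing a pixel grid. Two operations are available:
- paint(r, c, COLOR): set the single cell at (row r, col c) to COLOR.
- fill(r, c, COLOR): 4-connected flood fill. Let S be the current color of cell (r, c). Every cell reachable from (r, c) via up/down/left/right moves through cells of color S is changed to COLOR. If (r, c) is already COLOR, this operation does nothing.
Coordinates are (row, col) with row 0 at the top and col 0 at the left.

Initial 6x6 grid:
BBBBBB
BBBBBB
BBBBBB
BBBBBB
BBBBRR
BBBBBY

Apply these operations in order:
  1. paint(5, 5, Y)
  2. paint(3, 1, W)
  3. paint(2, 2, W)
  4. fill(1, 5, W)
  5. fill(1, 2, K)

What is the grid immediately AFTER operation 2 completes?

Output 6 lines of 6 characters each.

Answer: BBBBBB
BBBBBB
BBBBBB
BWBBBB
BBBBRR
BBBBBY

Derivation:
After op 1 paint(5,5,Y):
BBBBBB
BBBBBB
BBBBBB
BBBBBB
BBBBRR
BBBBBY
After op 2 paint(3,1,W):
BBBBBB
BBBBBB
BBBBBB
BWBBBB
BBBBRR
BBBBBY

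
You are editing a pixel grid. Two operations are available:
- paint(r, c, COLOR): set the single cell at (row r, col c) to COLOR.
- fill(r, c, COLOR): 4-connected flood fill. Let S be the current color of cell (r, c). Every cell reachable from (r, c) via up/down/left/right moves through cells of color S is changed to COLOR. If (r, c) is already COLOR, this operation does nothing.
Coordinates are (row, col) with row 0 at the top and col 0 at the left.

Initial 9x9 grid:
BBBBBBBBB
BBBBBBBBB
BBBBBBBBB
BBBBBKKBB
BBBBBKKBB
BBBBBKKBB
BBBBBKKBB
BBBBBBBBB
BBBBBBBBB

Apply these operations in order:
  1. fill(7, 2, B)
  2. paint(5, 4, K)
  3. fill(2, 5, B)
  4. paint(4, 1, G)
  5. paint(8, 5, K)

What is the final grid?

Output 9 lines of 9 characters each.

Answer: BBBBBBBBB
BBBBBBBBB
BBBBBBBBB
BBBBBKKBB
BGBBBKKBB
BBBBKKKBB
BBBBBKKBB
BBBBBBBBB
BBBBBKBBB

Derivation:
After op 1 fill(7,2,B) [0 cells changed]:
BBBBBBBBB
BBBBBBBBB
BBBBBBBBB
BBBBBKKBB
BBBBBKKBB
BBBBBKKBB
BBBBBKKBB
BBBBBBBBB
BBBBBBBBB
After op 2 paint(5,4,K):
BBBBBBBBB
BBBBBBBBB
BBBBBBBBB
BBBBBKKBB
BBBBBKKBB
BBBBKKKBB
BBBBBKKBB
BBBBBBBBB
BBBBBBBBB
After op 3 fill(2,5,B) [0 cells changed]:
BBBBBBBBB
BBBBBBBBB
BBBBBBBBB
BBBBBKKBB
BBBBBKKBB
BBBBKKKBB
BBBBBKKBB
BBBBBBBBB
BBBBBBBBB
After op 4 paint(4,1,G):
BBBBBBBBB
BBBBBBBBB
BBBBBBBBB
BBBBBKKBB
BGBBBKKBB
BBBBKKKBB
BBBBBKKBB
BBBBBBBBB
BBBBBBBBB
After op 5 paint(8,5,K):
BBBBBBBBB
BBBBBBBBB
BBBBBBBBB
BBBBBKKBB
BGBBBKKBB
BBBBKKKBB
BBBBBKKBB
BBBBBBBBB
BBBBBKBBB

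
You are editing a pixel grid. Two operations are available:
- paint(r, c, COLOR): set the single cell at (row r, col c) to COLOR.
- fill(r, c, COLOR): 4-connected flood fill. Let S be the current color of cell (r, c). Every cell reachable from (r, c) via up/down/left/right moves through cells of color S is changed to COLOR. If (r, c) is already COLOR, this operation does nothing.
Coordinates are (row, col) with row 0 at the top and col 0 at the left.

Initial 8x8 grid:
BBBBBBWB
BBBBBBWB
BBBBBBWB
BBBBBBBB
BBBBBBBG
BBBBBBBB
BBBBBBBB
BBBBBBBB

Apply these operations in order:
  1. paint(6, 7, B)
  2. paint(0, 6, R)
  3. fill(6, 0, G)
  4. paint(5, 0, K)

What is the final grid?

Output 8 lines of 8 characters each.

After op 1 paint(6,7,B):
BBBBBBWB
BBBBBBWB
BBBBBBWB
BBBBBBBB
BBBBBBBG
BBBBBBBB
BBBBBBBB
BBBBBBBB
After op 2 paint(0,6,R):
BBBBBBRB
BBBBBBWB
BBBBBBWB
BBBBBBBB
BBBBBBBG
BBBBBBBB
BBBBBBBB
BBBBBBBB
After op 3 fill(6,0,G) [60 cells changed]:
GGGGGGRG
GGGGGGWG
GGGGGGWG
GGGGGGGG
GGGGGGGG
GGGGGGGG
GGGGGGGG
GGGGGGGG
After op 4 paint(5,0,K):
GGGGGGRG
GGGGGGWG
GGGGGGWG
GGGGGGGG
GGGGGGGG
KGGGGGGG
GGGGGGGG
GGGGGGGG

Answer: GGGGGGRG
GGGGGGWG
GGGGGGWG
GGGGGGGG
GGGGGGGG
KGGGGGGG
GGGGGGGG
GGGGGGGG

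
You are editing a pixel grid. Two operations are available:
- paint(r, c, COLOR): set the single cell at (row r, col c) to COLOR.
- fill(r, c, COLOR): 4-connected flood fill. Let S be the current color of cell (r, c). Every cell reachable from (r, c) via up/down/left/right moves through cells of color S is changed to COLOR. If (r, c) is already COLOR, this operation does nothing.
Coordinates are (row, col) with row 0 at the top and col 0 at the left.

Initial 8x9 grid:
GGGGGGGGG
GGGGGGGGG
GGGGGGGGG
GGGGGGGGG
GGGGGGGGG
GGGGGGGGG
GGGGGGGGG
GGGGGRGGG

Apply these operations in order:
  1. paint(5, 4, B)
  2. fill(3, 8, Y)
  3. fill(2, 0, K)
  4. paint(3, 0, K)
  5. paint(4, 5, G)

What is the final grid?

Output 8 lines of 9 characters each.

Answer: KKKKKKKKK
KKKKKKKKK
KKKKKKKKK
KKKKKKKKK
KKKKKGKKK
KKKKBKKKK
KKKKKKKKK
KKKKKRKKK

Derivation:
After op 1 paint(5,4,B):
GGGGGGGGG
GGGGGGGGG
GGGGGGGGG
GGGGGGGGG
GGGGGGGGG
GGGGBGGGG
GGGGGGGGG
GGGGGRGGG
After op 2 fill(3,8,Y) [70 cells changed]:
YYYYYYYYY
YYYYYYYYY
YYYYYYYYY
YYYYYYYYY
YYYYYYYYY
YYYYBYYYY
YYYYYYYYY
YYYYYRYYY
After op 3 fill(2,0,K) [70 cells changed]:
KKKKKKKKK
KKKKKKKKK
KKKKKKKKK
KKKKKKKKK
KKKKKKKKK
KKKKBKKKK
KKKKKKKKK
KKKKKRKKK
After op 4 paint(3,0,K):
KKKKKKKKK
KKKKKKKKK
KKKKKKKKK
KKKKKKKKK
KKKKKKKKK
KKKKBKKKK
KKKKKKKKK
KKKKKRKKK
After op 5 paint(4,5,G):
KKKKKKKKK
KKKKKKKKK
KKKKKKKKK
KKKKKKKKK
KKKKKGKKK
KKKKBKKKK
KKKKKKKKK
KKKKKRKKK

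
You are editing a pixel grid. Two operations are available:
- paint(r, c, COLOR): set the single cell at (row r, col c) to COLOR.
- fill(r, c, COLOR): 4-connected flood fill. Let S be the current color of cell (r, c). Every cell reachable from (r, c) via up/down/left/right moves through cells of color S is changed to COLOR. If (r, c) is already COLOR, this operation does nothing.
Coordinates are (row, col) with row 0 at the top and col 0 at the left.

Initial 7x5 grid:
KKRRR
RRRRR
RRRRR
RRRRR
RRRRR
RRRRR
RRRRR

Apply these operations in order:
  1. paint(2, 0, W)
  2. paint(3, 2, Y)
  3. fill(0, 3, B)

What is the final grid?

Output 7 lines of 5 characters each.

Answer: KKBBB
BBBBB
WBBBB
BBYBB
BBBBB
BBBBB
BBBBB

Derivation:
After op 1 paint(2,0,W):
KKRRR
RRRRR
WRRRR
RRRRR
RRRRR
RRRRR
RRRRR
After op 2 paint(3,2,Y):
KKRRR
RRRRR
WRRRR
RRYRR
RRRRR
RRRRR
RRRRR
After op 3 fill(0,3,B) [31 cells changed]:
KKBBB
BBBBB
WBBBB
BBYBB
BBBBB
BBBBB
BBBBB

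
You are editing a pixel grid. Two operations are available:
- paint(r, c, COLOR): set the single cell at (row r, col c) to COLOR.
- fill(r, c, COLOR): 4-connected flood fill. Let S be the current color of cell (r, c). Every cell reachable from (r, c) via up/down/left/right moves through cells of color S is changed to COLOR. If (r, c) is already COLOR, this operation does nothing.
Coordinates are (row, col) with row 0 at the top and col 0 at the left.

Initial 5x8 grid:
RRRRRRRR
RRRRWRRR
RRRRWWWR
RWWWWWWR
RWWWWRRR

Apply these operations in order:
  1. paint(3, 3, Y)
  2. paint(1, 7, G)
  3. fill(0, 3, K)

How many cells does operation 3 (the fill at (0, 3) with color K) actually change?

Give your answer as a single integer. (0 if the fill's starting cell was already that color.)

After op 1 paint(3,3,Y):
RRRRRRRR
RRRRWRRR
RRRRWWWR
RWWYWWWR
RWWWWRRR
After op 2 paint(1,7,G):
RRRRRRRR
RRRRWRRG
RRRRWWWR
RWWYWWWR
RWWWWRRR
After op 3 fill(0,3,K) [20 cells changed]:
KKKKKKKK
KKKKWKKG
KKKKWWWR
KWWYWWWR
KWWWWRRR

Answer: 20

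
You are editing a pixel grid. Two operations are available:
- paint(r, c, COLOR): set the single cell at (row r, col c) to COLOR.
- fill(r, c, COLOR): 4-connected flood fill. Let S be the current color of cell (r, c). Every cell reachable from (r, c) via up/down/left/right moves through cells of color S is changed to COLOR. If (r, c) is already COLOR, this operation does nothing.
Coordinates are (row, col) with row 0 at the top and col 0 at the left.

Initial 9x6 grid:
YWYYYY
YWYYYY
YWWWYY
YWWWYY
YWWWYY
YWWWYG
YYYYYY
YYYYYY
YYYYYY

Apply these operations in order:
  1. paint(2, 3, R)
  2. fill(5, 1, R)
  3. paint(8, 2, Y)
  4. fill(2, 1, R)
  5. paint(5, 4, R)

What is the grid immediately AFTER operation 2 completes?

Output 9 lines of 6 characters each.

Answer: YRYYYY
YRYYYY
YRRRYY
YRRRYY
YRRRYY
YRRRYG
YYYYYY
YYYYYY
YYYYYY

Derivation:
After op 1 paint(2,3,R):
YWYYYY
YWYYYY
YWWRYY
YWWWYY
YWWWYY
YWWWYG
YYYYYY
YYYYYY
YYYYYY
After op 2 fill(5,1,R) [13 cells changed]:
YRYYYY
YRYYYY
YRRRYY
YRRRYY
YRRRYY
YRRRYG
YYYYYY
YYYYYY
YYYYYY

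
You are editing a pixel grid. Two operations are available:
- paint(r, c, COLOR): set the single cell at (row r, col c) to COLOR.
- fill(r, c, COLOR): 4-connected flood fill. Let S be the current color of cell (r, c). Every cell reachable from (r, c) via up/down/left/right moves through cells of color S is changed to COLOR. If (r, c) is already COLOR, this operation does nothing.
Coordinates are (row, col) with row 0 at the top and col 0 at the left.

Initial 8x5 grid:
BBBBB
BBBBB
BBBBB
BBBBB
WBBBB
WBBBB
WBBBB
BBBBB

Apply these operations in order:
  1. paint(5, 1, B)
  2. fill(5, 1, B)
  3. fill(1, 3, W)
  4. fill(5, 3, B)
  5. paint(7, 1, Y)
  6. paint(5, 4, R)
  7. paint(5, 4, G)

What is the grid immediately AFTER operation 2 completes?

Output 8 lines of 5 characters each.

After op 1 paint(5,1,B):
BBBBB
BBBBB
BBBBB
BBBBB
WBBBB
WBBBB
WBBBB
BBBBB
After op 2 fill(5,1,B) [0 cells changed]:
BBBBB
BBBBB
BBBBB
BBBBB
WBBBB
WBBBB
WBBBB
BBBBB

Answer: BBBBB
BBBBB
BBBBB
BBBBB
WBBBB
WBBBB
WBBBB
BBBBB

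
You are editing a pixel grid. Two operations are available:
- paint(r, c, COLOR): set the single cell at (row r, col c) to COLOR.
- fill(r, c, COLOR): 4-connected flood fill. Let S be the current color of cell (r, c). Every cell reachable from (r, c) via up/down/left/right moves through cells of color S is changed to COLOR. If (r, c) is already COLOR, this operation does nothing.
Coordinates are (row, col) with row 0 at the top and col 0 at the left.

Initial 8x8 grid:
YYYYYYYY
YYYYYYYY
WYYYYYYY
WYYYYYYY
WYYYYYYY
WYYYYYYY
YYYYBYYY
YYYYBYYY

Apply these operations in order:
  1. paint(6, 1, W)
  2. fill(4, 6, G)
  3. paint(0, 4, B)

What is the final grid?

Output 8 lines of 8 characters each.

After op 1 paint(6,1,W):
YYYYYYYY
YYYYYYYY
WYYYYYYY
WYYYYYYY
WYYYYYYY
WYYYYYYY
YWYYBYYY
YYYYBYYY
After op 2 fill(4,6,G) [57 cells changed]:
GGGGGGGG
GGGGGGGG
WGGGGGGG
WGGGGGGG
WGGGGGGG
WGGGGGGG
GWGGBGGG
GGGGBGGG
After op 3 paint(0,4,B):
GGGGBGGG
GGGGGGGG
WGGGGGGG
WGGGGGGG
WGGGGGGG
WGGGGGGG
GWGGBGGG
GGGGBGGG

Answer: GGGGBGGG
GGGGGGGG
WGGGGGGG
WGGGGGGG
WGGGGGGG
WGGGGGGG
GWGGBGGG
GGGGBGGG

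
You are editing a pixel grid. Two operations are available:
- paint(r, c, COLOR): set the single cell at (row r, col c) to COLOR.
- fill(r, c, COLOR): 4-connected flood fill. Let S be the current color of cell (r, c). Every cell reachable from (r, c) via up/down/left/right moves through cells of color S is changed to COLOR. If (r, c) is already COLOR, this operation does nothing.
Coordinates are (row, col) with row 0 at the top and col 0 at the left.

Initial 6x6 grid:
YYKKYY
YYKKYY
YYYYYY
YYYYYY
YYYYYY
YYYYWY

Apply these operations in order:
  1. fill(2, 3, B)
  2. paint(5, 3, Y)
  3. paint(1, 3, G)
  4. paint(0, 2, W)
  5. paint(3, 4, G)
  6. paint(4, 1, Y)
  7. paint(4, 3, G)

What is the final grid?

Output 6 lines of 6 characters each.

After op 1 fill(2,3,B) [31 cells changed]:
BBKKBB
BBKKBB
BBBBBB
BBBBBB
BBBBBB
BBBBWB
After op 2 paint(5,3,Y):
BBKKBB
BBKKBB
BBBBBB
BBBBBB
BBBBBB
BBBYWB
After op 3 paint(1,3,G):
BBKKBB
BBKGBB
BBBBBB
BBBBBB
BBBBBB
BBBYWB
After op 4 paint(0,2,W):
BBWKBB
BBKGBB
BBBBBB
BBBBBB
BBBBBB
BBBYWB
After op 5 paint(3,4,G):
BBWKBB
BBKGBB
BBBBBB
BBBBGB
BBBBBB
BBBYWB
After op 6 paint(4,1,Y):
BBWKBB
BBKGBB
BBBBBB
BBBBGB
BYBBBB
BBBYWB
After op 7 paint(4,3,G):
BBWKBB
BBKGBB
BBBBBB
BBBBGB
BYBGBB
BBBYWB

Answer: BBWKBB
BBKGBB
BBBBBB
BBBBGB
BYBGBB
BBBYWB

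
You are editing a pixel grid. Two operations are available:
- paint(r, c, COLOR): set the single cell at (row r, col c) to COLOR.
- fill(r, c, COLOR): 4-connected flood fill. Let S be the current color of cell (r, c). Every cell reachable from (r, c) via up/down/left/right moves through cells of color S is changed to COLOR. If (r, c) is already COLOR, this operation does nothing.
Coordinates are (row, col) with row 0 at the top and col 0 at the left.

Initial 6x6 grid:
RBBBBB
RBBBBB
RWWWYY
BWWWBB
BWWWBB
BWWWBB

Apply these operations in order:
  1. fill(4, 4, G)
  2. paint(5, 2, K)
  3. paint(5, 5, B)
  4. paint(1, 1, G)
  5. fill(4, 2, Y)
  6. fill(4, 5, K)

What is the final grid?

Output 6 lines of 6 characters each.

After op 1 fill(4,4,G) [6 cells changed]:
RBBBBB
RBBBBB
RWWWYY
BWWWGG
BWWWGG
BWWWGG
After op 2 paint(5,2,K):
RBBBBB
RBBBBB
RWWWYY
BWWWGG
BWWWGG
BWKWGG
After op 3 paint(5,5,B):
RBBBBB
RBBBBB
RWWWYY
BWWWGG
BWWWGG
BWKWGB
After op 4 paint(1,1,G):
RBBBBB
RGBBBB
RWWWYY
BWWWGG
BWWWGG
BWKWGB
After op 5 fill(4,2,Y) [11 cells changed]:
RBBBBB
RGBBBB
RYYYYY
BYYYGG
BYYYGG
BYKYGB
After op 6 fill(4,5,K) [5 cells changed]:
RBBBBB
RGBBBB
RYYYYY
BYYYKK
BYYYKK
BYKYKB

Answer: RBBBBB
RGBBBB
RYYYYY
BYYYKK
BYYYKK
BYKYKB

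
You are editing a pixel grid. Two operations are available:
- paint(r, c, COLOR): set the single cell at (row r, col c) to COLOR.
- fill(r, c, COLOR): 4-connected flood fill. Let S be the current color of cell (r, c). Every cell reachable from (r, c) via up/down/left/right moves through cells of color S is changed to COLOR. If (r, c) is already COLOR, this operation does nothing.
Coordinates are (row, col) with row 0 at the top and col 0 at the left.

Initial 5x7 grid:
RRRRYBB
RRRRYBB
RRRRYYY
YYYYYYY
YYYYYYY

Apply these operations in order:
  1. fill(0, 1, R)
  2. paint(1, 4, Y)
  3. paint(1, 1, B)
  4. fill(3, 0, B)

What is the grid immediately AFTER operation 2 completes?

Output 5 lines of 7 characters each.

After op 1 fill(0,1,R) [0 cells changed]:
RRRRYBB
RRRRYBB
RRRRYYY
YYYYYYY
YYYYYYY
After op 2 paint(1,4,Y):
RRRRYBB
RRRRYBB
RRRRYYY
YYYYYYY
YYYYYYY

Answer: RRRRYBB
RRRRYBB
RRRRYYY
YYYYYYY
YYYYYYY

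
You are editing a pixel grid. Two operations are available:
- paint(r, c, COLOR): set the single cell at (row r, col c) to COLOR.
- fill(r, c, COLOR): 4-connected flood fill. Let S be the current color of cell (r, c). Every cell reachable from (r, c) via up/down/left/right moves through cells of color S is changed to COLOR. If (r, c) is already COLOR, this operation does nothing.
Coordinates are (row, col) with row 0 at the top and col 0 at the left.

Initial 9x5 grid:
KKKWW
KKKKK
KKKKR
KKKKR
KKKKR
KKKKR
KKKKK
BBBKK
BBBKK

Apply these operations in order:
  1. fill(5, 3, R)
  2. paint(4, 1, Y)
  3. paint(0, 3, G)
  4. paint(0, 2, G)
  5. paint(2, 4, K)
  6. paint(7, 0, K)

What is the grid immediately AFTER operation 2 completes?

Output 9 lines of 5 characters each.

Answer: RRRWW
RRRRR
RRRRR
RRRRR
RYRRR
RRRRR
RRRRR
BBBRR
BBBRR

Derivation:
After op 1 fill(5,3,R) [33 cells changed]:
RRRWW
RRRRR
RRRRR
RRRRR
RRRRR
RRRRR
RRRRR
BBBRR
BBBRR
After op 2 paint(4,1,Y):
RRRWW
RRRRR
RRRRR
RRRRR
RYRRR
RRRRR
RRRRR
BBBRR
BBBRR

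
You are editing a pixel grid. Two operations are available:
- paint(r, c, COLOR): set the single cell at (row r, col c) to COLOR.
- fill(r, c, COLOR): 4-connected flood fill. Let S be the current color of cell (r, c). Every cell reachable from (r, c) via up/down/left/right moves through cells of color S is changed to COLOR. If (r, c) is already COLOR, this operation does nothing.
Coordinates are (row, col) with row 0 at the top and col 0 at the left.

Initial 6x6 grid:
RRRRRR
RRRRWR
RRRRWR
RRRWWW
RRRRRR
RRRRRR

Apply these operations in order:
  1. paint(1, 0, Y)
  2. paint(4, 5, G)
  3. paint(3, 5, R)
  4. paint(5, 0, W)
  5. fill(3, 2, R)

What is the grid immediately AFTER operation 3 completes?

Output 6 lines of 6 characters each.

Answer: RRRRRR
YRRRWR
RRRRWR
RRRWWR
RRRRRG
RRRRRR

Derivation:
After op 1 paint(1,0,Y):
RRRRRR
YRRRWR
RRRRWR
RRRWWW
RRRRRR
RRRRRR
After op 2 paint(4,5,G):
RRRRRR
YRRRWR
RRRRWR
RRRWWW
RRRRRG
RRRRRR
After op 3 paint(3,5,R):
RRRRRR
YRRRWR
RRRRWR
RRRWWR
RRRRRG
RRRRRR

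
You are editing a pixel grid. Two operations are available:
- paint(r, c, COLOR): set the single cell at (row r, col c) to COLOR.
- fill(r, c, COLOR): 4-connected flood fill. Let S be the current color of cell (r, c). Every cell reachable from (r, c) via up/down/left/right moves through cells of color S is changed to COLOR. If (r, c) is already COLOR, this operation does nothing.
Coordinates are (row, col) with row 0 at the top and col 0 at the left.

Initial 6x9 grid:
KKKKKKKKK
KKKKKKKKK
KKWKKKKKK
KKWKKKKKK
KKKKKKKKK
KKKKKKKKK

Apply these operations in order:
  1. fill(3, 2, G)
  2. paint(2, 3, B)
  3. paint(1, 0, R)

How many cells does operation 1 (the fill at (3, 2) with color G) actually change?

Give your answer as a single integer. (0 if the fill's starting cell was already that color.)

Answer: 2

Derivation:
After op 1 fill(3,2,G) [2 cells changed]:
KKKKKKKKK
KKKKKKKKK
KKGKKKKKK
KKGKKKKKK
KKKKKKKKK
KKKKKKKKK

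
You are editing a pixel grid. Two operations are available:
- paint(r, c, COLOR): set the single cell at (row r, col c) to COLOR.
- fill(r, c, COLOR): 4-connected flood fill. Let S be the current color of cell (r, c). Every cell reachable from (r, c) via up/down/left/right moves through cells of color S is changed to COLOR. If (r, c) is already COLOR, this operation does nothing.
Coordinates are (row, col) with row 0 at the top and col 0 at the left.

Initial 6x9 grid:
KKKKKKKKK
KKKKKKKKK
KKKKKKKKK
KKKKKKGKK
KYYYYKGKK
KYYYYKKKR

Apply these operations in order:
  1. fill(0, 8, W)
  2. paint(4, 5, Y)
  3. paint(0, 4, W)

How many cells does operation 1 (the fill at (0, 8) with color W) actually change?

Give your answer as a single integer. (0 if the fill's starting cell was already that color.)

After op 1 fill(0,8,W) [43 cells changed]:
WWWWWWWWW
WWWWWWWWW
WWWWWWWWW
WWWWWWGWW
WYYYYWGWW
WYYYYWWWR

Answer: 43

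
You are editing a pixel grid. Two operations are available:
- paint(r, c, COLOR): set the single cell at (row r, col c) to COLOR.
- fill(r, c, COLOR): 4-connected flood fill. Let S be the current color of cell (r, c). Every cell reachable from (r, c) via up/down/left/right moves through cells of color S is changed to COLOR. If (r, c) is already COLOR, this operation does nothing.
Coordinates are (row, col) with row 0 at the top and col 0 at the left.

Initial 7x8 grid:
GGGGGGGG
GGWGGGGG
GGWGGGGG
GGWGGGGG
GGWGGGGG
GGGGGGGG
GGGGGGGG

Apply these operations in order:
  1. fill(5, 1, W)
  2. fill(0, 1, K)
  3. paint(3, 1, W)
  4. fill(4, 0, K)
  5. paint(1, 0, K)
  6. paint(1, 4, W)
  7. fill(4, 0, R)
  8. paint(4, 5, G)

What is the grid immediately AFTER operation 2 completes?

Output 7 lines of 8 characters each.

After op 1 fill(5,1,W) [52 cells changed]:
WWWWWWWW
WWWWWWWW
WWWWWWWW
WWWWWWWW
WWWWWWWW
WWWWWWWW
WWWWWWWW
After op 2 fill(0,1,K) [56 cells changed]:
KKKKKKKK
KKKKKKKK
KKKKKKKK
KKKKKKKK
KKKKKKKK
KKKKKKKK
KKKKKKKK

Answer: KKKKKKKK
KKKKKKKK
KKKKKKKK
KKKKKKKK
KKKKKKKK
KKKKKKKK
KKKKKKKK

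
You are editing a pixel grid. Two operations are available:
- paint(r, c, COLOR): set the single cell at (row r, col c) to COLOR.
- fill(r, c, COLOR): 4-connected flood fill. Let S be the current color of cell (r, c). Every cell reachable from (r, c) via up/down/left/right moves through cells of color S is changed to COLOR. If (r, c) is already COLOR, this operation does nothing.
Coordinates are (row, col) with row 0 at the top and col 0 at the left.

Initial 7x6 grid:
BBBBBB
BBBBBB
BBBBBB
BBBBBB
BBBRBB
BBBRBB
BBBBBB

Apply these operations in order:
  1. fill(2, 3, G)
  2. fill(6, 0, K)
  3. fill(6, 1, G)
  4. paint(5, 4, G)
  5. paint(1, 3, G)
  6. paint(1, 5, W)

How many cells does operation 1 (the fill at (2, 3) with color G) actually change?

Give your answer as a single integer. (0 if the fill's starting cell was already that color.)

After op 1 fill(2,3,G) [40 cells changed]:
GGGGGG
GGGGGG
GGGGGG
GGGGGG
GGGRGG
GGGRGG
GGGGGG

Answer: 40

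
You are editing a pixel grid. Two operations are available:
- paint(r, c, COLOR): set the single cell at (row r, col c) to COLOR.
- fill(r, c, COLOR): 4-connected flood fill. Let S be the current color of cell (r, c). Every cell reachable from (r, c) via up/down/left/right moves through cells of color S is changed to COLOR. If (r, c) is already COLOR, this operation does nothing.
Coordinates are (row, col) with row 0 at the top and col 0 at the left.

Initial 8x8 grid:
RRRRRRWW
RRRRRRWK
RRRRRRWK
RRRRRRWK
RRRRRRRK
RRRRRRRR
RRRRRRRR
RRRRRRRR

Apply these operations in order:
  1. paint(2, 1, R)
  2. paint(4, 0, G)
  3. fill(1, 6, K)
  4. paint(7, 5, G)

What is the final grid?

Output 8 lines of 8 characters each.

After op 1 paint(2,1,R):
RRRRRRWW
RRRRRRWK
RRRRRRWK
RRRRRRWK
RRRRRRRK
RRRRRRRR
RRRRRRRR
RRRRRRRR
After op 2 paint(4,0,G):
RRRRRRWW
RRRRRRWK
RRRRRRWK
RRRRRRWK
GRRRRRRK
RRRRRRRR
RRRRRRRR
RRRRRRRR
After op 3 fill(1,6,K) [5 cells changed]:
RRRRRRKK
RRRRRRKK
RRRRRRKK
RRRRRRKK
GRRRRRRK
RRRRRRRR
RRRRRRRR
RRRRRRRR
After op 4 paint(7,5,G):
RRRRRRKK
RRRRRRKK
RRRRRRKK
RRRRRRKK
GRRRRRRK
RRRRRRRR
RRRRRRRR
RRRRRGRR

Answer: RRRRRRKK
RRRRRRKK
RRRRRRKK
RRRRRRKK
GRRRRRRK
RRRRRRRR
RRRRRRRR
RRRRRGRR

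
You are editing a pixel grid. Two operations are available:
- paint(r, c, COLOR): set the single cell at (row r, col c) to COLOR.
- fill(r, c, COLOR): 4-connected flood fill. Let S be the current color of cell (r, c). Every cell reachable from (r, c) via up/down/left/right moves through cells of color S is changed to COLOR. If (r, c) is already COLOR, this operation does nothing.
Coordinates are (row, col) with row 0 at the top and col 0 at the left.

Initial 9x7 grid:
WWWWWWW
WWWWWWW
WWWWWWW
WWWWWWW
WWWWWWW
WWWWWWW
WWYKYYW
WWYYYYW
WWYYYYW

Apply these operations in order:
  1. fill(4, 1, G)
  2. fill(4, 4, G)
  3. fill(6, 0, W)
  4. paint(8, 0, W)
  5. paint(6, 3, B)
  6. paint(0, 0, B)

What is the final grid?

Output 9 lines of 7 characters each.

After op 1 fill(4,1,G) [51 cells changed]:
GGGGGGG
GGGGGGG
GGGGGGG
GGGGGGG
GGGGGGG
GGGGGGG
GGYKYYG
GGYYYYG
GGYYYYG
After op 2 fill(4,4,G) [0 cells changed]:
GGGGGGG
GGGGGGG
GGGGGGG
GGGGGGG
GGGGGGG
GGGGGGG
GGYKYYG
GGYYYYG
GGYYYYG
After op 3 fill(6,0,W) [51 cells changed]:
WWWWWWW
WWWWWWW
WWWWWWW
WWWWWWW
WWWWWWW
WWWWWWW
WWYKYYW
WWYYYYW
WWYYYYW
After op 4 paint(8,0,W):
WWWWWWW
WWWWWWW
WWWWWWW
WWWWWWW
WWWWWWW
WWWWWWW
WWYKYYW
WWYYYYW
WWYYYYW
After op 5 paint(6,3,B):
WWWWWWW
WWWWWWW
WWWWWWW
WWWWWWW
WWWWWWW
WWWWWWW
WWYBYYW
WWYYYYW
WWYYYYW
After op 6 paint(0,0,B):
BWWWWWW
WWWWWWW
WWWWWWW
WWWWWWW
WWWWWWW
WWWWWWW
WWYBYYW
WWYYYYW
WWYYYYW

Answer: BWWWWWW
WWWWWWW
WWWWWWW
WWWWWWW
WWWWWWW
WWWWWWW
WWYBYYW
WWYYYYW
WWYYYYW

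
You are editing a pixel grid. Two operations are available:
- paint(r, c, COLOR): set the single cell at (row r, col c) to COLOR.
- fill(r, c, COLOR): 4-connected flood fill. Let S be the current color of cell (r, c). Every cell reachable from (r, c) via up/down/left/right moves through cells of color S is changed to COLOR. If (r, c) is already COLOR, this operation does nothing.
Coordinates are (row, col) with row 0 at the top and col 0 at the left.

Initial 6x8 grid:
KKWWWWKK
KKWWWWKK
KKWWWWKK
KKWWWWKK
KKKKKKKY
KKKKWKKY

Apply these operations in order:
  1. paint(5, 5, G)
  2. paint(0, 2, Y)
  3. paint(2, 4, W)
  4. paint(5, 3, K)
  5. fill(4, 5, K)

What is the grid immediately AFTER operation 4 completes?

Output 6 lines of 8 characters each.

After op 1 paint(5,5,G):
KKWWWWKK
KKWWWWKK
KKWWWWKK
KKWWWWKK
KKKKKKKY
KKKKWGKY
After op 2 paint(0,2,Y):
KKYWWWKK
KKWWWWKK
KKWWWWKK
KKWWWWKK
KKKKKKKY
KKKKWGKY
After op 3 paint(2,4,W):
KKYWWWKK
KKWWWWKK
KKWWWWKK
KKWWWWKK
KKKKKKKY
KKKKWGKY
After op 4 paint(5,3,K):
KKYWWWKK
KKWWWWKK
KKWWWWKK
KKWWWWKK
KKKKKKKY
KKKKWGKY

Answer: KKYWWWKK
KKWWWWKK
KKWWWWKK
KKWWWWKK
KKKKKKKY
KKKKWGKY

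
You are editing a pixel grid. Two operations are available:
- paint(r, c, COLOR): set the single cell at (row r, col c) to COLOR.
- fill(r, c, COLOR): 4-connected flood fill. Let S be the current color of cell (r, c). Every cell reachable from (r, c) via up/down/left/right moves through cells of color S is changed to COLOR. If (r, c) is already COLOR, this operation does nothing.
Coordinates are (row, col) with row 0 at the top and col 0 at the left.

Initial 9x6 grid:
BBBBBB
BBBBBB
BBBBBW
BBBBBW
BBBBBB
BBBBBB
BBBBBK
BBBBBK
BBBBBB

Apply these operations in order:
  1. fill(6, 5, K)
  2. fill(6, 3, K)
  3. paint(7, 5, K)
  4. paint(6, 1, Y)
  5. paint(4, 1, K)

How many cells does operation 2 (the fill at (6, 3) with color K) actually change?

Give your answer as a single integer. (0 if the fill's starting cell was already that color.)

After op 1 fill(6,5,K) [0 cells changed]:
BBBBBB
BBBBBB
BBBBBW
BBBBBW
BBBBBB
BBBBBB
BBBBBK
BBBBBK
BBBBBB
After op 2 fill(6,3,K) [50 cells changed]:
KKKKKK
KKKKKK
KKKKKW
KKKKKW
KKKKKK
KKKKKK
KKKKKK
KKKKKK
KKKKKK

Answer: 50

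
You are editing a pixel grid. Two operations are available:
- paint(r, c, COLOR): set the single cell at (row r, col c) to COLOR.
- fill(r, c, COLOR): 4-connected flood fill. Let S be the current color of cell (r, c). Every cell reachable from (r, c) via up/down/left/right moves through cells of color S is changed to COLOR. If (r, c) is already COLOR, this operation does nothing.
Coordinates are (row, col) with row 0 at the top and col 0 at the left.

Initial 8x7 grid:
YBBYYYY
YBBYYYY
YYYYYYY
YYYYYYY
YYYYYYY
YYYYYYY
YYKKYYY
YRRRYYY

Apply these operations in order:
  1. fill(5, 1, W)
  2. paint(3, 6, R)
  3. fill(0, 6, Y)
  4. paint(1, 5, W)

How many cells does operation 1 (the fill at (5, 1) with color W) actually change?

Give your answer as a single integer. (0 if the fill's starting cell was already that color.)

After op 1 fill(5,1,W) [47 cells changed]:
WBBWWWW
WBBWWWW
WWWWWWW
WWWWWWW
WWWWWWW
WWWWWWW
WWKKWWW
WRRRWWW

Answer: 47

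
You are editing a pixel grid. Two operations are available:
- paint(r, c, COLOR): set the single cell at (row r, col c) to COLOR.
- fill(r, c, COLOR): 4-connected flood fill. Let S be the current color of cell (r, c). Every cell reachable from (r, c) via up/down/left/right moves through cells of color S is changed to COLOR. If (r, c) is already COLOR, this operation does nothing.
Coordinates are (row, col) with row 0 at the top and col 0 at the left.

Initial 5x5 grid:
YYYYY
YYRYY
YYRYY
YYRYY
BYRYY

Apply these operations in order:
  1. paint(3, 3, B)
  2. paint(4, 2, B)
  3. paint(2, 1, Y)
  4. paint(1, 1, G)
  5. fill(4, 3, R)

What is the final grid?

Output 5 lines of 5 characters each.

After op 1 paint(3,3,B):
YYYYY
YYRYY
YYRYY
YYRBY
BYRYY
After op 2 paint(4,2,B):
YYYYY
YYRYY
YYRYY
YYRBY
BYBYY
After op 3 paint(2,1,Y):
YYYYY
YYRYY
YYRYY
YYRBY
BYBYY
After op 4 paint(1,1,G):
YYYYY
YGRYY
YYRYY
YYRBY
BYBYY
After op 5 fill(4,3,R) [18 cells changed]:
RRRRR
RGRRR
RRRRR
RRRBR
BRBRR

Answer: RRRRR
RGRRR
RRRRR
RRRBR
BRBRR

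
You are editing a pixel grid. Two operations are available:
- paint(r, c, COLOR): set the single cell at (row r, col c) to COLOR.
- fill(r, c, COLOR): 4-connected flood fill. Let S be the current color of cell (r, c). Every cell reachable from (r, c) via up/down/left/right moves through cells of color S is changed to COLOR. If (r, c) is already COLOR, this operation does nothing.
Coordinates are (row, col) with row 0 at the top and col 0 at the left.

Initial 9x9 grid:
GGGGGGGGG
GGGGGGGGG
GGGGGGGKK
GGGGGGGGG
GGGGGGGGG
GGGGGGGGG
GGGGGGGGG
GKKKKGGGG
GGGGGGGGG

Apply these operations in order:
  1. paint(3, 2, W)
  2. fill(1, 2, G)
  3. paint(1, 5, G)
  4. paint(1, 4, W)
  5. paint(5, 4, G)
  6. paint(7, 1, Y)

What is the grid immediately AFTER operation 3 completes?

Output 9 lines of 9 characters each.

Answer: GGGGGGGGG
GGGGGGGGG
GGGGGGGKK
GGWGGGGGG
GGGGGGGGG
GGGGGGGGG
GGGGGGGGG
GKKKKGGGG
GGGGGGGGG

Derivation:
After op 1 paint(3,2,W):
GGGGGGGGG
GGGGGGGGG
GGGGGGGKK
GGWGGGGGG
GGGGGGGGG
GGGGGGGGG
GGGGGGGGG
GKKKKGGGG
GGGGGGGGG
After op 2 fill(1,2,G) [0 cells changed]:
GGGGGGGGG
GGGGGGGGG
GGGGGGGKK
GGWGGGGGG
GGGGGGGGG
GGGGGGGGG
GGGGGGGGG
GKKKKGGGG
GGGGGGGGG
After op 3 paint(1,5,G):
GGGGGGGGG
GGGGGGGGG
GGGGGGGKK
GGWGGGGGG
GGGGGGGGG
GGGGGGGGG
GGGGGGGGG
GKKKKGGGG
GGGGGGGGG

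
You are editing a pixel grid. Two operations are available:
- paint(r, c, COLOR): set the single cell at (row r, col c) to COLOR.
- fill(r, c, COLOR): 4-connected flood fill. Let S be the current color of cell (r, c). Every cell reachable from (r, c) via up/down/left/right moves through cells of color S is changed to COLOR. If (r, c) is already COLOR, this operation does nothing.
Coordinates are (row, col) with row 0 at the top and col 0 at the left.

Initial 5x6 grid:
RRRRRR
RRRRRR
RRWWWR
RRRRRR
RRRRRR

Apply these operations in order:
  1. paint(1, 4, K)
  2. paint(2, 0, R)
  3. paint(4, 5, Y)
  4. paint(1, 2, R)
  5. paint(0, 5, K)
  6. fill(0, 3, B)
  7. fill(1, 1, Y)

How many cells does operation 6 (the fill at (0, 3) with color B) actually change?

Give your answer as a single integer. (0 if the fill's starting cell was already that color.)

Answer: 24

Derivation:
After op 1 paint(1,4,K):
RRRRRR
RRRRKR
RRWWWR
RRRRRR
RRRRRR
After op 2 paint(2,0,R):
RRRRRR
RRRRKR
RRWWWR
RRRRRR
RRRRRR
After op 3 paint(4,5,Y):
RRRRRR
RRRRKR
RRWWWR
RRRRRR
RRRRRY
After op 4 paint(1,2,R):
RRRRRR
RRRRKR
RRWWWR
RRRRRR
RRRRRY
After op 5 paint(0,5,K):
RRRRRK
RRRRKR
RRWWWR
RRRRRR
RRRRRY
After op 6 fill(0,3,B) [24 cells changed]:
BBBBBK
BBBBKB
BBWWWB
BBBBBB
BBBBBY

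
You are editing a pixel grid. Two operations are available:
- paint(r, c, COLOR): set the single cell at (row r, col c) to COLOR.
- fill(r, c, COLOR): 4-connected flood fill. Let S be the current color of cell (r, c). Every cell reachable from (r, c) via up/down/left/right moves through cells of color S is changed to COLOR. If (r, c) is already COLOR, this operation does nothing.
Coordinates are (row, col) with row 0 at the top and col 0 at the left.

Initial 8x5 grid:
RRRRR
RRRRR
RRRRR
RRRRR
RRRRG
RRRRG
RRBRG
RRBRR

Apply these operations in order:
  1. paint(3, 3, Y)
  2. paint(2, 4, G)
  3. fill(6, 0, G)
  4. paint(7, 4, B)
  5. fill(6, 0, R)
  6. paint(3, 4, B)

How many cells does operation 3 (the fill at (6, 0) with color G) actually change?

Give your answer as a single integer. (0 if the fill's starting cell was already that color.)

After op 1 paint(3,3,Y):
RRRRR
RRRRR
RRRRR
RRRYR
RRRRG
RRRRG
RRBRG
RRBRR
After op 2 paint(2,4,G):
RRRRR
RRRRR
RRRRG
RRRYR
RRRRG
RRRRG
RRBRG
RRBRR
After op 3 fill(6,0,G) [32 cells changed]:
GGGGG
GGGGG
GGGGG
GGGYR
GGGGG
GGGGG
GGBGG
GGBGG

Answer: 32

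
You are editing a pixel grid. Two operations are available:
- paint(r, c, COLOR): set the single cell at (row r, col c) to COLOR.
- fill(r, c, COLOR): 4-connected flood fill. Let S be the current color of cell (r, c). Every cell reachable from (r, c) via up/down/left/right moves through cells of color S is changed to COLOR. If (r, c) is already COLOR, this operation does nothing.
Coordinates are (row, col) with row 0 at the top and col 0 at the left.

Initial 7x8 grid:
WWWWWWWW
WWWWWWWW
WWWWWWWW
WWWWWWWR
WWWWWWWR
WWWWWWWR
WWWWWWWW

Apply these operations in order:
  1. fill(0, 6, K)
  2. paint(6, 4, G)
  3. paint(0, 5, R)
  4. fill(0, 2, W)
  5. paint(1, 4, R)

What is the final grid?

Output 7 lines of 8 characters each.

After op 1 fill(0,6,K) [53 cells changed]:
KKKKKKKK
KKKKKKKK
KKKKKKKK
KKKKKKKR
KKKKKKKR
KKKKKKKR
KKKKKKKK
After op 2 paint(6,4,G):
KKKKKKKK
KKKKKKKK
KKKKKKKK
KKKKKKKR
KKKKKKKR
KKKKKKKR
KKKKGKKK
After op 3 paint(0,5,R):
KKKKKRKK
KKKKKKKK
KKKKKKKK
KKKKKKKR
KKKKKKKR
KKKKKKKR
KKKKGKKK
After op 4 fill(0,2,W) [51 cells changed]:
WWWWWRWW
WWWWWWWW
WWWWWWWW
WWWWWWWR
WWWWWWWR
WWWWWWWR
WWWWGWWW
After op 5 paint(1,4,R):
WWWWWRWW
WWWWRWWW
WWWWWWWW
WWWWWWWR
WWWWWWWR
WWWWWWWR
WWWWGWWW

Answer: WWWWWRWW
WWWWRWWW
WWWWWWWW
WWWWWWWR
WWWWWWWR
WWWWWWWR
WWWWGWWW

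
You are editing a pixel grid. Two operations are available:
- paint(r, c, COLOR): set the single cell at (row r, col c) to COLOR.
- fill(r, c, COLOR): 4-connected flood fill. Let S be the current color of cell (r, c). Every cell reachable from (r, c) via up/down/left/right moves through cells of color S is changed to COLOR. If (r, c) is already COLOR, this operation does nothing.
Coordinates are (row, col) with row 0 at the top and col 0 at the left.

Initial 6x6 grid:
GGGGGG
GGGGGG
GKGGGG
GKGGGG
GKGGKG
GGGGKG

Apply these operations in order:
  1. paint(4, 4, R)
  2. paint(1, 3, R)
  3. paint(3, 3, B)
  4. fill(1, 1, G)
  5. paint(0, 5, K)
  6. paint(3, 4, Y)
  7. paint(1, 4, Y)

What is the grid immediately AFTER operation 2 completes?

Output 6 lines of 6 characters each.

After op 1 paint(4,4,R):
GGGGGG
GGGGGG
GKGGGG
GKGGGG
GKGGRG
GGGGKG
After op 2 paint(1,3,R):
GGGGGG
GGGRGG
GKGGGG
GKGGGG
GKGGRG
GGGGKG

Answer: GGGGGG
GGGRGG
GKGGGG
GKGGGG
GKGGRG
GGGGKG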